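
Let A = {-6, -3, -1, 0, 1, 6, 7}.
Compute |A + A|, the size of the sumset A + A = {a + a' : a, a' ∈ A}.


A + A = {a + a' : a, a' ∈ A}; |A| = 7.
General bounds: 2|A| - 1 ≤ |A + A| ≤ |A|(|A|+1)/2, i.e. 13 ≤ |A + A| ≤ 28.
Lower bound 2|A|-1 is attained iff A is an arithmetic progression.
Enumerate sums a + a' for a ≤ a' (symmetric, so this suffices):
a = -6: -6+-6=-12, -6+-3=-9, -6+-1=-7, -6+0=-6, -6+1=-5, -6+6=0, -6+7=1
a = -3: -3+-3=-6, -3+-1=-4, -3+0=-3, -3+1=-2, -3+6=3, -3+7=4
a = -1: -1+-1=-2, -1+0=-1, -1+1=0, -1+6=5, -1+7=6
a = 0: 0+0=0, 0+1=1, 0+6=6, 0+7=7
a = 1: 1+1=2, 1+6=7, 1+7=8
a = 6: 6+6=12, 6+7=13
a = 7: 7+7=14
Distinct sums: {-12, -9, -7, -6, -5, -4, -3, -2, -1, 0, 1, 2, 3, 4, 5, 6, 7, 8, 12, 13, 14}
|A + A| = 21

|A + A| = 21


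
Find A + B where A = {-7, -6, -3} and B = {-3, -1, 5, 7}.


A + B = {a + b : a ∈ A, b ∈ B}.
Enumerate all |A|·|B| = 3·4 = 12 pairs (a, b) and collect distinct sums.
a = -7: -7+-3=-10, -7+-1=-8, -7+5=-2, -7+7=0
a = -6: -6+-3=-9, -6+-1=-7, -6+5=-1, -6+7=1
a = -3: -3+-3=-6, -3+-1=-4, -3+5=2, -3+7=4
Collecting distinct sums: A + B = {-10, -9, -8, -7, -6, -4, -2, -1, 0, 1, 2, 4}
|A + B| = 12

A + B = {-10, -9, -8, -7, -6, -4, -2, -1, 0, 1, 2, 4}


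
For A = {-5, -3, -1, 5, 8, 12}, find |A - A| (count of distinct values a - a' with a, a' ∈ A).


A - A = {a - a' : a, a' ∈ A}; |A| = 6.
Bounds: 2|A|-1 ≤ |A - A| ≤ |A|² - |A| + 1, i.e. 11 ≤ |A - A| ≤ 31.
Note: 0 ∈ A - A always (from a - a). The set is symmetric: if d ∈ A - A then -d ∈ A - A.
Enumerate nonzero differences d = a - a' with a > a' (then include -d):
Positive differences: {2, 3, 4, 6, 7, 8, 9, 10, 11, 13, 15, 17}
Full difference set: {0} ∪ (positive diffs) ∪ (negative diffs).
|A - A| = 1 + 2·12 = 25 (matches direct enumeration: 25).

|A - A| = 25


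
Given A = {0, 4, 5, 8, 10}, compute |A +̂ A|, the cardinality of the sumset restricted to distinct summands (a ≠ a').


Restricted sumset: A +̂ A = {a + a' : a ∈ A, a' ∈ A, a ≠ a'}.
Equivalently, take A + A and drop any sum 2a that is achievable ONLY as a + a for a ∈ A (i.e. sums representable only with equal summands).
Enumerate pairs (a, a') with a < a' (symmetric, so each unordered pair gives one sum; this covers all a ≠ a'):
  0 + 4 = 4
  0 + 5 = 5
  0 + 8 = 8
  0 + 10 = 10
  4 + 5 = 9
  4 + 8 = 12
  4 + 10 = 14
  5 + 8 = 13
  5 + 10 = 15
  8 + 10 = 18
Collected distinct sums: {4, 5, 8, 9, 10, 12, 13, 14, 15, 18}
|A +̂ A| = 10
(Reference bound: |A +̂ A| ≥ 2|A| - 3 for |A| ≥ 2, with |A| = 5 giving ≥ 7.)

|A +̂ A| = 10


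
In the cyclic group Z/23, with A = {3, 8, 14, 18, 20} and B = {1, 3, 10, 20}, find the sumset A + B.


Work in Z/23Z: reduce every sum a + b modulo 23.
Enumerate all 20 pairs:
a = 3: 3+1=4, 3+3=6, 3+10=13, 3+20=0
a = 8: 8+1=9, 8+3=11, 8+10=18, 8+20=5
a = 14: 14+1=15, 14+3=17, 14+10=1, 14+20=11
a = 18: 18+1=19, 18+3=21, 18+10=5, 18+20=15
a = 20: 20+1=21, 20+3=0, 20+10=7, 20+20=17
Distinct residues collected: {0, 1, 4, 5, 6, 7, 9, 11, 13, 15, 17, 18, 19, 21}
|A + B| = 14 (out of 23 total residues).

A + B = {0, 1, 4, 5, 6, 7, 9, 11, 13, 15, 17, 18, 19, 21}


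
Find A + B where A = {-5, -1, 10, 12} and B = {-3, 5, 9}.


A + B = {a + b : a ∈ A, b ∈ B}.
Enumerate all |A|·|B| = 4·3 = 12 pairs (a, b) and collect distinct sums.
a = -5: -5+-3=-8, -5+5=0, -5+9=4
a = -1: -1+-3=-4, -1+5=4, -1+9=8
a = 10: 10+-3=7, 10+5=15, 10+9=19
a = 12: 12+-3=9, 12+5=17, 12+9=21
Collecting distinct sums: A + B = {-8, -4, 0, 4, 7, 8, 9, 15, 17, 19, 21}
|A + B| = 11

A + B = {-8, -4, 0, 4, 7, 8, 9, 15, 17, 19, 21}


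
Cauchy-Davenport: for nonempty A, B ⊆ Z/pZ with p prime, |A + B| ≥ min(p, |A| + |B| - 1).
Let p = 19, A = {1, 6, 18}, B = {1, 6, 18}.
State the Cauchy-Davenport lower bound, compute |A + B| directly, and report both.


Cauchy-Davenport: |A + B| ≥ min(p, |A| + |B| - 1) for A, B nonempty in Z/pZ.
|A| = 3, |B| = 3, p = 19.
CD lower bound = min(19, 3 + 3 - 1) = min(19, 5) = 5.
Compute A + B mod 19 directly:
a = 1: 1+1=2, 1+6=7, 1+18=0
a = 6: 6+1=7, 6+6=12, 6+18=5
a = 18: 18+1=0, 18+6=5, 18+18=17
A + B = {0, 2, 5, 7, 12, 17}, so |A + B| = 6.
Verify: 6 ≥ 5? Yes ✓.

CD lower bound = 5, actual |A + B| = 6.


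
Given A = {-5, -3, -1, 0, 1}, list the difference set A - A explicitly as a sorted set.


A - A = {a - a' : a, a' ∈ A}.
Compute a - a' for each ordered pair (a, a'):
a = -5: -5--5=0, -5--3=-2, -5--1=-4, -5-0=-5, -5-1=-6
a = -3: -3--5=2, -3--3=0, -3--1=-2, -3-0=-3, -3-1=-4
a = -1: -1--5=4, -1--3=2, -1--1=0, -1-0=-1, -1-1=-2
a = 0: 0--5=5, 0--3=3, 0--1=1, 0-0=0, 0-1=-1
a = 1: 1--5=6, 1--3=4, 1--1=2, 1-0=1, 1-1=0
Collecting distinct values (and noting 0 appears from a-a):
A - A = {-6, -5, -4, -3, -2, -1, 0, 1, 2, 3, 4, 5, 6}
|A - A| = 13

A - A = {-6, -5, -4, -3, -2, -1, 0, 1, 2, 3, 4, 5, 6}


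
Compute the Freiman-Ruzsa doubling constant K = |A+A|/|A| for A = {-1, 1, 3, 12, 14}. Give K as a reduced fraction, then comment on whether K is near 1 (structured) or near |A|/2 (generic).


|A| = 5.
Compute A + A by enumerating all 25 pairs.
A + A = {-2, 0, 2, 4, 6, 11, 13, 15, 17, 24, 26, 28}, so |A + A| = 12.
K = |A + A| / |A| = 12/5 (already in lowest terms) ≈ 2.4000.
Reference: AP of size 5 gives K = 9/5 ≈ 1.8000; a fully generic set of size 5 gives K ≈ 3.0000.

|A| = 5, |A + A| = 12, K = 12/5.


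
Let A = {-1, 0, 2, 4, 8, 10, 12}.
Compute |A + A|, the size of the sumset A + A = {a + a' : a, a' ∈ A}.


A + A = {a + a' : a, a' ∈ A}; |A| = 7.
General bounds: 2|A| - 1 ≤ |A + A| ≤ |A|(|A|+1)/2, i.e. 13 ≤ |A + A| ≤ 28.
Lower bound 2|A|-1 is attained iff A is an arithmetic progression.
Enumerate sums a + a' for a ≤ a' (symmetric, so this suffices):
a = -1: -1+-1=-2, -1+0=-1, -1+2=1, -1+4=3, -1+8=7, -1+10=9, -1+12=11
a = 0: 0+0=0, 0+2=2, 0+4=4, 0+8=8, 0+10=10, 0+12=12
a = 2: 2+2=4, 2+4=6, 2+8=10, 2+10=12, 2+12=14
a = 4: 4+4=8, 4+8=12, 4+10=14, 4+12=16
a = 8: 8+8=16, 8+10=18, 8+12=20
a = 10: 10+10=20, 10+12=22
a = 12: 12+12=24
Distinct sums: {-2, -1, 0, 1, 2, 3, 4, 6, 7, 8, 9, 10, 11, 12, 14, 16, 18, 20, 22, 24}
|A + A| = 20

|A + A| = 20


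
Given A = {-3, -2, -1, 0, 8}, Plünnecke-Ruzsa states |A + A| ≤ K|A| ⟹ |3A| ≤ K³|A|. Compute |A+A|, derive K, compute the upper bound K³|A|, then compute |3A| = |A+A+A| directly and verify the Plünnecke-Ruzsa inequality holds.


|A| = 5.
Step 1: Compute A + A by enumerating all 25 pairs.
A + A = {-6, -5, -4, -3, -2, -1, 0, 5, 6, 7, 8, 16}, so |A + A| = 12.
Step 2: Doubling constant K = |A + A|/|A| = 12/5 = 12/5 ≈ 2.4000.
Step 3: Plünnecke-Ruzsa gives |3A| ≤ K³·|A| = (2.4000)³ · 5 ≈ 69.1200.
Step 4: Compute 3A = A + A + A directly by enumerating all triples (a,b,c) ∈ A³; |3A| = 22.
Step 5: Check 22 ≤ 69.1200? Yes ✓.

K = 12/5, Plünnecke-Ruzsa bound K³|A| ≈ 69.1200, |3A| = 22, inequality holds.


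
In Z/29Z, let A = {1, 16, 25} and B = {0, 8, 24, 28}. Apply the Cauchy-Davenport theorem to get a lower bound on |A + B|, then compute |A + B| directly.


Cauchy-Davenport: |A + B| ≥ min(p, |A| + |B| - 1) for A, B nonempty in Z/pZ.
|A| = 3, |B| = 4, p = 29.
CD lower bound = min(29, 3 + 4 - 1) = min(29, 6) = 6.
Compute A + B mod 29 directly:
a = 1: 1+0=1, 1+8=9, 1+24=25, 1+28=0
a = 16: 16+0=16, 16+8=24, 16+24=11, 16+28=15
a = 25: 25+0=25, 25+8=4, 25+24=20, 25+28=24
A + B = {0, 1, 4, 9, 11, 15, 16, 20, 24, 25}, so |A + B| = 10.
Verify: 10 ≥ 6? Yes ✓.

CD lower bound = 6, actual |A + B| = 10.


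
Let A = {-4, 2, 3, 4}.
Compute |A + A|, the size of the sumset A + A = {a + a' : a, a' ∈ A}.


A + A = {a + a' : a, a' ∈ A}; |A| = 4.
General bounds: 2|A| - 1 ≤ |A + A| ≤ |A|(|A|+1)/2, i.e. 7 ≤ |A + A| ≤ 10.
Lower bound 2|A|-1 is attained iff A is an arithmetic progression.
Enumerate sums a + a' for a ≤ a' (symmetric, so this suffices):
a = -4: -4+-4=-8, -4+2=-2, -4+3=-1, -4+4=0
a = 2: 2+2=4, 2+3=5, 2+4=6
a = 3: 3+3=6, 3+4=7
a = 4: 4+4=8
Distinct sums: {-8, -2, -1, 0, 4, 5, 6, 7, 8}
|A + A| = 9

|A + A| = 9


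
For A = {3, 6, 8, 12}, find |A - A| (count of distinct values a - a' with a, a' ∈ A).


A - A = {a - a' : a, a' ∈ A}; |A| = 4.
Bounds: 2|A|-1 ≤ |A - A| ≤ |A|² - |A| + 1, i.e. 7 ≤ |A - A| ≤ 13.
Note: 0 ∈ A - A always (from a - a). The set is symmetric: if d ∈ A - A then -d ∈ A - A.
Enumerate nonzero differences d = a - a' with a > a' (then include -d):
Positive differences: {2, 3, 4, 5, 6, 9}
Full difference set: {0} ∪ (positive diffs) ∪ (negative diffs).
|A - A| = 1 + 2·6 = 13 (matches direct enumeration: 13).

|A - A| = 13


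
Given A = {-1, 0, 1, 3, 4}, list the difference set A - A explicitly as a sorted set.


A - A = {a - a' : a, a' ∈ A}.
Compute a - a' for each ordered pair (a, a'):
a = -1: -1--1=0, -1-0=-1, -1-1=-2, -1-3=-4, -1-4=-5
a = 0: 0--1=1, 0-0=0, 0-1=-1, 0-3=-3, 0-4=-4
a = 1: 1--1=2, 1-0=1, 1-1=0, 1-3=-2, 1-4=-3
a = 3: 3--1=4, 3-0=3, 3-1=2, 3-3=0, 3-4=-1
a = 4: 4--1=5, 4-0=4, 4-1=3, 4-3=1, 4-4=0
Collecting distinct values (and noting 0 appears from a-a):
A - A = {-5, -4, -3, -2, -1, 0, 1, 2, 3, 4, 5}
|A - A| = 11

A - A = {-5, -4, -3, -2, -1, 0, 1, 2, 3, 4, 5}


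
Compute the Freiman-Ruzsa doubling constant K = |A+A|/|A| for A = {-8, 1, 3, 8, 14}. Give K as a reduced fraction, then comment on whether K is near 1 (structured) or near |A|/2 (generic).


|A| = 5.
Compute A + A by enumerating all 25 pairs.
A + A = {-16, -7, -5, 0, 2, 4, 6, 9, 11, 15, 16, 17, 22, 28}, so |A + A| = 14.
K = |A + A| / |A| = 14/5 (already in lowest terms) ≈ 2.8000.
Reference: AP of size 5 gives K = 9/5 ≈ 1.8000; a fully generic set of size 5 gives K ≈ 3.0000.

|A| = 5, |A + A| = 14, K = 14/5.


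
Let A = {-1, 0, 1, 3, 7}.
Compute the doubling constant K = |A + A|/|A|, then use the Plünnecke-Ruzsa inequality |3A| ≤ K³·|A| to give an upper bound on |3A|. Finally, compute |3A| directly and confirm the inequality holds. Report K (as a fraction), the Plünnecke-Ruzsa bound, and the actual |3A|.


|A| = 5.
Step 1: Compute A + A by enumerating all 25 pairs.
A + A = {-2, -1, 0, 1, 2, 3, 4, 6, 7, 8, 10, 14}, so |A + A| = 12.
Step 2: Doubling constant K = |A + A|/|A| = 12/5 = 12/5 ≈ 2.4000.
Step 3: Plünnecke-Ruzsa gives |3A| ≤ K³·|A| = (2.4000)³ · 5 ≈ 69.1200.
Step 4: Compute 3A = A + A + A directly by enumerating all triples (a,b,c) ∈ A³; |3A| = 20.
Step 5: Check 20 ≤ 69.1200? Yes ✓.

K = 12/5, Plünnecke-Ruzsa bound K³|A| ≈ 69.1200, |3A| = 20, inequality holds.


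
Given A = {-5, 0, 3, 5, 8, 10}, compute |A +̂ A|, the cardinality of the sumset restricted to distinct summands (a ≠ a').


Restricted sumset: A +̂ A = {a + a' : a ∈ A, a' ∈ A, a ≠ a'}.
Equivalently, take A + A and drop any sum 2a that is achievable ONLY as a + a for a ∈ A (i.e. sums representable only with equal summands).
Enumerate pairs (a, a') with a < a' (symmetric, so each unordered pair gives one sum; this covers all a ≠ a'):
  -5 + 0 = -5
  -5 + 3 = -2
  -5 + 5 = 0
  -5 + 8 = 3
  -5 + 10 = 5
  0 + 3 = 3
  0 + 5 = 5
  0 + 8 = 8
  0 + 10 = 10
  3 + 5 = 8
  3 + 8 = 11
  3 + 10 = 13
  5 + 8 = 13
  5 + 10 = 15
  8 + 10 = 18
Collected distinct sums: {-5, -2, 0, 3, 5, 8, 10, 11, 13, 15, 18}
|A +̂ A| = 11
(Reference bound: |A +̂ A| ≥ 2|A| - 3 for |A| ≥ 2, with |A| = 6 giving ≥ 9.)

|A +̂ A| = 11


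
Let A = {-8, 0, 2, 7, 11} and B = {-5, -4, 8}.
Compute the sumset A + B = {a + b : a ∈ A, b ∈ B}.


A + B = {a + b : a ∈ A, b ∈ B}.
Enumerate all |A|·|B| = 5·3 = 15 pairs (a, b) and collect distinct sums.
a = -8: -8+-5=-13, -8+-4=-12, -8+8=0
a = 0: 0+-5=-5, 0+-4=-4, 0+8=8
a = 2: 2+-5=-3, 2+-4=-2, 2+8=10
a = 7: 7+-5=2, 7+-4=3, 7+8=15
a = 11: 11+-5=6, 11+-4=7, 11+8=19
Collecting distinct sums: A + B = {-13, -12, -5, -4, -3, -2, 0, 2, 3, 6, 7, 8, 10, 15, 19}
|A + B| = 15

A + B = {-13, -12, -5, -4, -3, -2, 0, 2, 3, 6, 7, 8, 10, 15, 19}


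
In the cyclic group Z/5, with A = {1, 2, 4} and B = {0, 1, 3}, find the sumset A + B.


Work in Z/5Z: reduce every sum a + b modulo 5.
Enumerate all 9 pairs:
a = 1: 1+0=1, 1+1=2, 1+3=4
a = 2: 2+0=2, 2+1=3, 2+3=0
a = 4: 4+0=4, 4+1=0, 4+3=2
Distinct residues collected: {0, 1, 2, 3, 4}
|A + B| = 5 (out of 5 total residues).

A + B = {0, 1, 2, 3, 4}


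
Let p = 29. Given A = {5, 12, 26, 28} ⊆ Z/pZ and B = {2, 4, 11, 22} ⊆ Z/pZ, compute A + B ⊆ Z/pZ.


Work in Z/29Z: reduce every sum a + b modulo 29.
Enumerate all 16 pairs:
a = 5: 5+2=7, 5+4=9, 5+11=16, 5+22=27
a = 12: 12+2=14, 12+4=16, 12+11=23, 12+22=5
a = 26: 26+2=28, 26+4=1, 26+11=8, 26+22=19
a = 28: 28+2=1, 28+4=3, 28+11=10, 28+22=21
Distinct residues collected: {1, 3, 5, 7, 8, 9, 10, 14, 16, 19, 21, 23, 27, 28}
|A + B| = 14 (out of 29 total residues).

A + B = {1, 3, 5, 7, 8, 9, 10, 14, 16, 19, 21, 23, 27, 28}


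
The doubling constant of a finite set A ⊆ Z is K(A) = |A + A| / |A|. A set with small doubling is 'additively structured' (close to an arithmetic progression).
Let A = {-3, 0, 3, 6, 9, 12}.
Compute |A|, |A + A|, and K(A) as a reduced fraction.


|A| = 6.
Compute A + A by enumerating all 36 pairs.
A + A = {-6, -3, 0, 3, 6, 9, 12, 15, 18, 21, 24}, so |A + A| = 11.
K = |A + A| / |A| = 11/6 (already in lowest terms) ≈ 1.8333.
Reference: AP of size 6 gives K = 11/6 ≈ 1.8333; a fully generic set of size 6 gives K ≈ 3.5000.

|A| = 6, |A + A| = 11, K = 11/6.


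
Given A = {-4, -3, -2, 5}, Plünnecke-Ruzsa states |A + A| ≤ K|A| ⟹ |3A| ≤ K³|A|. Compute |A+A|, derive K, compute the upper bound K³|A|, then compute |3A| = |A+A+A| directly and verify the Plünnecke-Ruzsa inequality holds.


|A| = 4.
Step 1: Compute A + A by enumerating all 16 pairs.
A + A = {-8, -7, -6, -5, -4, 1, 2, 3, 10}, so |A + A| = 9.
Step 2: Doubling constant K = |A + A|/|A| = 9/4 = 9/4 ≈ 2.2500.
Step 3: Plünnecke-Ruzsa gives |3A| ≤ K³·|A| = (2.2500)³ · 4 ≈ 45.5625.
Step 4: Compute 3A = A + A + A directly by enumerating all triples (a,b,c) ∈ A³; |3A| = 16.
Step 5: Check 16 ≤ 45.5625? Yes ✓.

K = 9/4, Plünnecke-Ruzsa bound K³|A| ≈ 45.5625, |3A| = 16, inequality holds.


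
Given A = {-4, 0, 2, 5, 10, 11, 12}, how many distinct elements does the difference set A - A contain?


A - A = {a - a' : a, a' ∈ A}; |A| = 7.
Bounds: 2|A|-1 ≤ |A - A| ≤ |A|² - |A| + 1, i.e. 13 ≤ |A - A| ≤ 43.
Note: 0 ∈ A - A always (from a - a). The set is symmetric: if d ∈ A - A then -d ∈ A - A.
Enumerate nonzero differences d = a - a' with a > a' (then include -d):
Positive differences: {1, 2, 3, 4, 5, 6, 7, 8, 9, 10, 11, 12, 14, 15, 16}
Full difference set: {0} ∪ (positive diffs) ∪ (negative diffs).
|A - A| = 1 + 2·15 = 31 (matches direct enumeration: 31).

|A - A| = 31


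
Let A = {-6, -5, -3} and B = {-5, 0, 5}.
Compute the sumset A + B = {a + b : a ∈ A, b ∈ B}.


A + B = {a + b : a ∈ A, b ∈ B}.
Enumerate all |A|·|B| = 3·3 = 9 pairs (a, b) and collect distinct sums.
a = -6: -6+-5=-11, -6+0=-6, -6+5=-1
a = -5: -5+-5=-10, -5+0=-5, -5+5=0
a = -3: -3+-5=-8, -3+0=-3, -3+5=2
Collecting distinct sums: A + B = {-11, -10, -8, -6, -5, -3, -1, 0, 2}
|A + B| = 9

A + B = {-11, -10, -8, -6, -5, -3, -1, 0, 2}


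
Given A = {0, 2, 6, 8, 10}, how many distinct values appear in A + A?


A + A = {a + a' : a, a' ∈ A}; |A| = 5.
General bounds: 2|A| - 1 ≤ |A + A| ≤ |A|(|A|+1)/2, i.e. 9 ≤ |A + A| ≤ 15.
Lower bound 2|A|-1 is attained iff A is an arithmetic progression.
Enumerate sums a + a' for a ≤ a' (symmetric, so this suffices):
a = 0: 0+0=0, 0+2=2, 0+6=6, 0+8=8, 0+10=10
a = 2: 2+2=4, 2+6=8, 2+8=10, 2+10=12
a = 6: 6+6=12, 6+8=14, 6+10=16
a = 8: 8+8=16, 8+10=18
a = 10: 10+10=20
Distinct sums: {0, 2, 4, 6, 8, 10, 12, 14, 16, 18, 20}
|A + A| = 11

|A + A| = 11


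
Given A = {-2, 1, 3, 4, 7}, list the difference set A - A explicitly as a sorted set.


A - A = {a - a' : a, a' ∈ A}.
Compute a - a' for each ordered pair (a, a'):
a = -2: -2--2=0, -2-1=-3, -2-3=-5, -2-4=-6, -2-7=-9
a = 1: 1--2=3, 1-1=0, 1-3=-2, 1-4=-3, 1-7=-6
a = 3: 3--2=5, 3-1=2, 3-3=0, 3-4=-1, 3-7=-4
a = 4: 4--2=6, 4-1=3, 4-3=1, 4-4=0, 4-7=-3
a = 7: 7--2=9, 7-1=6, 7-3=4, 7-4=3, 7-7=0
Collecting distinct values (and noting 0 appears from a-a):
A - A = {-9, -6, -5, -4, -3, -2, -1, 0, 1, 2, 3, 4, 5, 6, 9}
|A - A| = 15

A - A = {-9, -6, -5, -4, -3, -2, -1, 0, 1, 2, 3, 4, 5, 6, 9}


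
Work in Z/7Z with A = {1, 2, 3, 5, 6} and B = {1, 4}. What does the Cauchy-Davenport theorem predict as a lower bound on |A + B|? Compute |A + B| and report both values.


Cauchy-Davenport: |A + B| ≥ min(p, |A| + |B| - 1) for A, B nonempty in Z/pZ.
|A| = 5, |B| = 2, p = 7.
CD lower bound = min(7, 5 + 2 - 1) = min(7, 6) = 6.
Compute A + B mod 7 directly:
a = 1: 1+1=2, 1+4=5
a = 2: 2+1=3, 2+4=6
a = 3: 3+1=4, 3+4=0
a = 5: 5+1=6, 5+4=2
a = 6: 6+1=0, 6+4=3
A + B = {0, 2, 3, 4, 5, 6}, so |A + B| = 6.
Verify: 6 ≥ 6? Yes ✓.

CD lower bound = 6, actual |A + B| = 6.


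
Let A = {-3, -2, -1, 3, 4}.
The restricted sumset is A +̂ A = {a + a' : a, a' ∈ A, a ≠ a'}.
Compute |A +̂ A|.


Restricted sumset: A +̂ A = {a + a' : a ∈ A, a' ∈ A, a ≠ a'}.
Equivalently, take A + A and drop any sum 2a that is achievable ONLY as a + a for a ∈ A (i.e. sums representable only with equal summands).
Enumerate pairs (a, a') with a < a' (symmetric, so each unordered pair gives one sum; this covers all a ≠ a'):
  -3 + -2 = -5
  -3 + -1 = -4
  -3 + 3 = 0
  -3 + 4 = 1
  -2 + -1 = -3
  -2 + 3 = 1
  -2 + 4 = 2
  -1 + 3 = 2
  -1 + 4 = 3
  3 + 4 = 7
Collected distinct sums: {-5, -4, -3, 0, 1, 2, 3, 7}
|A +̂ A| = 8
(Reference bound: |A +̂ A| ≥ 2|A| - 3 for |A| ≥ 2, with |A| = 5 giving ≥ 7.)

|A +̂ A| = 8


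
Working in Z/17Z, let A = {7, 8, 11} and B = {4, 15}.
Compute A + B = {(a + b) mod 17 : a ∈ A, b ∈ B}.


Work in Z/17Z: reduce every sum a + b modulo 17.
Enumerate all 6 pairs:
a = 7: 7+4=11, 7+15=5
a = 8: 8+4=12, 8+15=6
a = 11: 11+4=15, 11+15=9
Distinct residues collected: {5, 6, 9, 11, 12, 15}
|A + B| = 6 (out of 17 total residues).

A + B = {5, 6, 9, 11, 12, 15}


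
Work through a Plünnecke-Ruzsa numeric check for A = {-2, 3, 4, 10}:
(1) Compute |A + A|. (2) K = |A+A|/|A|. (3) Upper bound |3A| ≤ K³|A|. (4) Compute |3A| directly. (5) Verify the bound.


|A| = 4.
Step 1: Compute A + A by enumerating all 16 pairs.
A + A = {-4, 1, 2, 6, 7, 8, 13, 14, 20}, so |A + A| = 9.
Step 2: Doubling constant K = |A + A|/|A| = 9/4 = 9/4 ≈ 2.2500.
Step 3: Plünnecke-Ruzsa gives |3A| ≤ K³·|A| = (2.2500)³ · 4 ≈ 45.5625.
Step 4: Compute 3A = A + A + A directly by enumerating all triples (a,b,c) ∈ A³; |3A| = 16.
Step 5: Check 16 ≤ 45.5625? Yes ✓.

K = 9/4, Plünnecke-Ruzsa bound K³|A| ≈ 45.5625, |3A| = 16, inequality holds.


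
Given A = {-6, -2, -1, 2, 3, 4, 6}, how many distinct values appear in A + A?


A + A = {a + a' : a, a' ∈ A}; |A| = 7.
General bounds: 2|A| - 1 ≤ |A + A| ≤ |A|(|A|+1)/2, i.e. 13 ≤ |A + A| ≤ 28.
Lower bound 2|A|-1 is attained iff A is an arithmetic progression.
Enumerate sums a + a' for a ≤ a' (symmetric, so this suffices):
a = -6: -6+-6=-12, -6+-2=-8, -6+-1=-7, -6+2=-4, -6+3=-3, -6+4=-2, -6+6=0
a = -2: -2+-2=-4, -2+-1=-3, -2+2=0, -2+3=1, -2+4=2, -2+6=4
a = -1: -1+-1=-2, -1+2=1, -1+3=2, -1+4=3, -1+6=5
a = 2: 2+2=4, 2+3=5, 2+4=6, 2+6=8
a = 3: 3+3=6, 3+4=7, 3+6=9
a = 4: 4+4=8, 4+6=10
a = 6: 6+6=12
Distinct sums: {-12, -8, -7, -4, -3, -2, 0, 1, 2, 3, 4, 5, 6, 7, 8, 9, 10, 12}
|A + A| = 18

|A + A| = 18


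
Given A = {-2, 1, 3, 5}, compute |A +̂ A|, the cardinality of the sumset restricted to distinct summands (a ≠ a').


Restricted sumset: A +̂ A = {a + a' : a ∈ A, a' ∈ A, a ≠ a'}.
Equivalently, take A + A and drop any sum 2a that is achievable ONLY as a + a for a ∈ A (i.e. sums representable only with equal summands).
Enumerate pairs (a, a') with a < a' (symmetric, so each unordered pair gives one sum; this covers all a ≠ a'):
  -2 + 1 = -1
  -2 + 3 = 1
  -2 + 5 = 3
  1 + 3 = 4
  1 + 5 = 6
  3 + 5 = 8
Collected distinct sums: {-1, 1, 3, 4, 6, 8}
|A +̂ A| = 6
(Reference bound: |A +̂ A| ≥ 2|A| - 3 for |A| ≥ 2, with |A| = 4 giving ≥ 5.)

|A +̂ A| = 6


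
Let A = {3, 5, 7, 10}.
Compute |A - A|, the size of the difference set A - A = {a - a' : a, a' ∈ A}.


A - A = {a - a' : a, a' ∈ A}; |A| = 4.
Bounds: 2|A|-1 ≤ |A - A| ≤ |A|² - |A| + 1, i.e. 7 ≤ |A - A| ≤ 13.
Note: 0 ∈ A - A always (from a - a). The set is symmetric: if d ∈ A - A then -d ∈ A - A.
Enumerate nonzero differences d = a - a' with a > a' (then include -d):
Positive differences: {2, 3, 4, 5, 7}
Full difference set: {0} ∪ (positive diffs) ∪ (negative diffs).
|A - A| = 1 + 2·5 = 11 (matches direct enumeration: 11).

|A - A| = 11


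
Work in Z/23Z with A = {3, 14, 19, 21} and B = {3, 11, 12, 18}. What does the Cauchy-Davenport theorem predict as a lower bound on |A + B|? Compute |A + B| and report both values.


Cauchy-Davenport: |A + B| ≥ min(p, |A| + |B| - 1) for A, B nonempty in Z/pZ.
|A| = 4, |B| = 4, p = 23.
CD lower bound = min(23, 4 + 4 - 1) = min(23, 7) = 7.
Compute A + B mod 23 directly:
a = 3: 3+3=6, 3+11=14, 3+12=15, 3+18=21
a = 14: 14+3=17, 14+11=2, 14+12=3, 14+18=9
a = 19: 19+3=22, 19+11=7, 19+12=8, 19+18=14
a = 21: 21+3=1, 21+11=9, 21+12=10, 21+18=16
A + B = {1, 2, 3, 6, 7, 8, 9, 10, 14, 15, 16, 17, 21, 22}, so |A + B| = 14.
Verify: 14 ≥ 7? Yes ✓.

CD lower bound = 7, actual |A + B| = 14.


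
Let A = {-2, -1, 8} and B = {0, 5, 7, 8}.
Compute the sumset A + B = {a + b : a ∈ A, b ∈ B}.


A + B = {a + b : a ∈ A, b ∈ B}.
Enumerate all |A|·|B| = 3·4 = 12 pairs (a, b) and collect distinct sums.
a = -2: -2+0=-2, -2+5=3, -2+7=5, -2+8=6
a = -1: -1+0=-1, -1+5=4, -1+7=6, -1+8=7
a = 8: 8+0=8, 8+5=13, 8+7=15, 8+8=16
Collecting distinct sums: A + B = {-2, -1, 3, 4, 5, 6, 7, 8, 13, 15, 16}
|A + B| = 11

A + B = {-2, -1, 3, 4, 5, 6, 7, 8, 13, 15, 16}


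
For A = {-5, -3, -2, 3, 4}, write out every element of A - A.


A - A = {a - a' : a, a' ∈ A}.
Compute a - a' for each ordered pair (a, a'):
a = -5: -5--5=0, -5--3=-2, -5--2=-3, -5-3=-8, -5-4=-9
a = -3: -3--5=2, -3--3=0, -3--2=-1, -3-3=-6, -3-4=-7
a = -2: -2--5=3, -2--3=1, -2--2=0, -2-3=-5, -2-4=-6
a = 3: 3--5=8, 3--3=6, 3--2=5, 3-3=0, 3-4=-1
a = 4: 4--5=9, 4--3=7, 4--2=6, 4-3=1, 4-4=0
Collecting distinct values (and noting 0 appears from a-a):
A - A = {-9, -8, -7, -6, -5, -3, -2, -1, 0, 1, 2, 3, 5, 6, 7, 8, 9}
|A - A| = 17

A - A = {-9, -8, -7, -6, -5, -3, -2, -1, 0, 1, 2, 3, 5, 6, 7, 8, 9}


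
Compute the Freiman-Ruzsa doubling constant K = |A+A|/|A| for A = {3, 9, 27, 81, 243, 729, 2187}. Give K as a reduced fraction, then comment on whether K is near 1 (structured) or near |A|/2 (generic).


|A| = 7.
Compute A + A by enumerating all 49 pairs.
A + A = {6, 12, 18, 30, 36, 54, 84, 90, 108, 162, 246, 252, 270, 324, 486, 732, 738, 756, 810, 972, 1458, 2190, 2196, 2214, 2268, 2430, 2916, 4374}, so |A + A| = 28.
K = |A + A| / |A| = 28/7 = 4/1 ≈ 4.0000.
Reference: AP of size 7 gives K = 13/7 ≈ 1.8571; a fully generic set of size 7 gives K ≈ 4.0000.

|A| = 7, |A + A| = 28, K = 28/7 = 4/1.


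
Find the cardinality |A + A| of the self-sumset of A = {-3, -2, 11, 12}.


A + A = {a + a' : a, a' ∈ A}; |A| = 4.
General bounds: 2|A| - 1 ≤ |A + A| ≤ |A|(|A|+1)/2, i.e. 7 ≤ |A + A| ≤ 10.
Lower bound 2|A|-1 is attained iff A is an arithmetic progression.
Enumerate sums a + a' for a ≤ a' (symmetric, so this suffices):
a = -3: -3+-3=-6, -3+-2=-5, -3+11=8, -3+12=9
a = -2: -2+-2=-4, -2+11=9, -2+12=10
a = 11: 11+11=22, 11+12=23
a = 12: 12+12=24
Distinct sums: {-6, -5, -4, 8, 9, 10, 22, 23, 24}
|A + A| = 9

|A + A| = 9


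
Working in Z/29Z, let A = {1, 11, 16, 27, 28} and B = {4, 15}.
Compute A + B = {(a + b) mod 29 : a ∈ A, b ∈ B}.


Work in Z/29Z: reduce every sum a + b modulo 29.
Enumerate all 10 pairs:
a = 1: 1+4=5, 1+15=16
a = 11: 11+4=15, 11+15=26
a = 16: 16+4=20, 16+15=2
a = 27: 27+4=2, 27+15=13
a = 28: 28+4=3, 28+15=14
Distinct residues collected: {2, 3, 5, 13, 14, 15, 16, 20, 26}
|A + B| = 9 (out of 29 total residues).

A + B = {2, 3, 5, 13, 14, 15, 16, 20, 26}


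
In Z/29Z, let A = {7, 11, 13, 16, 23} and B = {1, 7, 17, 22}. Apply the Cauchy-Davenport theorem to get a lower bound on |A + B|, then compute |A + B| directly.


Cauchy-Davenport: |A + B| ≥ min(p, |A| + |B| - 1) for A, B nonempty in Z/pZ.
|A| = 5, |B| = 4, p = 29.
CD lower bound = min(29, 5 + 4 - 1) = min(29, 8) = 8.
Compute A + B mod 29 directly:
a = 7: 7+1=8, 7+7=14, 7+17=24, 7+22=0
a = 11: 11+1=12, 11+7=18, 11+17=28, 11+22=4
a = 13: 13+1=14, 13+7=20, 13+17=1, 13+22=6
a = 16: 16+1=17, 16+7=23, 16+17=4, 16+22=9
a = 23: 23+1=24, 23+7=1, 23+17=11, 23+22=16
A + B = {0, 1, 4, 6, 8, 9, 11, 12, 14, 16, 17, 18, 20, 23, 24, 28}, so |A + B| = 16.
Verify: 16 ≥ 8? Yes ✓.

CD lower bound = 8, actual |A + B| = 16.


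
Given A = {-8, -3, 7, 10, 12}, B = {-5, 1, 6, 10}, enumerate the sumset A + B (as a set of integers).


A + B = {a + b : a ∈ A, b ∈ B}.
Enumerate all |A|·|B| = 5·4 = 20 pairs (a, b) and collect distinct sums.
a = -8: -8+-5=-13, -8+1=-7, -8+6=-2, -8+10=2
a = -3: -3+-5=-8, -3+1=-2, -3+6=3, -3+10=7
a = 7: 7+-5=2, 7+1=8, 7+6=13, 7+10=17
a = 10: 10+-5=5, 10+1=11, 10+6=16, 10+10=20
a = 12: 12+-5=7, 12+1=13, 12+6=18, 12+10=22
Collecting distinct sums: A + B = {-13, -8, -7, -2, 2, 3, 5, 7, 8, 11, 13, 16, 17, 18, 20, 22}
|A + B| = 16

A + B = {-13, -8, -7, -2, 2, 3, 5, 7, 8, 11, 13, 16, 17, 18, 20, 22}


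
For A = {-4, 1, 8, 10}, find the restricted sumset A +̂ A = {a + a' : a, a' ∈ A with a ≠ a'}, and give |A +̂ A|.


Restricted sumset: A +̂ A = {a + a' : a ∈ A, a' ∈ A, a ≠ a'}.
Equivalently, take A + A and drop any sum 2a that is achievable ONLY as a + a for a ∈ A (i.e. sums representable only with equal summands).
Enumerate pairs (a, a') with a < a' (symmetric, so each unordered pair gives one sum; this covers all a ≠ a'):
  -4 + 1 = -3
  -4 + 8 = 4
  -4 + 10 = 6
  1 + 8 = 9
  1 + 10 = 11
  8 + 10 = 18
Collected distinct sums: {-3, 4, 6, 9, 11, 18}
|A +̂ A| = 6
(Reference bound: |A +̂ A| ≥ 2|A| - 3 for |A| ≥ 2, with |A| = 4 giving ≥ 5.)

|A +̂ A| = 6


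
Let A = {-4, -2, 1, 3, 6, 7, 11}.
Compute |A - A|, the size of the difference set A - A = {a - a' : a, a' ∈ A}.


A - A = {a - a' : a, a' ∈ A}; |A| = 7.
Bounds: 2|A|-1 ≤ |A - A| ≤ |A|² - |A| + 1, i.e. 13 ≤ |A - A| ≤ 43.
Note: 0 ∈ A - A always (from a - a). The set is symmetric: if d ∈ A - A then -d ∈ A - A.
Enumerate nonzero differences d = a - a' with a > a' (then include -d):
Positive differences: {1, 2, 3, 4, 5, 6, 7, 8, 9, 10, 11, 13, 15}
Full difference set: {0} ∪ (positive diffs) ∪ (negative diffs).
|A - A| = 1 + 2·13 = 27 (matches direct enumeration: 27).

|A - A| = 27


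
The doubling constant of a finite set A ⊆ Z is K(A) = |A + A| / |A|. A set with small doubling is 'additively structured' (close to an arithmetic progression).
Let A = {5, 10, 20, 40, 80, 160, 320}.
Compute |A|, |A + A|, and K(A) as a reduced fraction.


|A| = 7.
Compute A + A by enumerating all 49 pairs.
A + A = {10, 15, 20, 25, 30, 40, 45, 50, 60, 80, 85, 90, 100, 120, 160, 165, 170, 180, 200, 240, 320, 325, 330, 340, 360, 400, 480, 640}, so |A + A| = 28.
K = |A + A| / |A| = 28/7 = 4/1 ≈ 4.0000.
Reference: AP of size 7 gives K = 13/7 ≈ 1.8571; a fully generic set of size 7 gives K ≈ 4.0000.

|A| = 7, |A + A| = 28, K = 28/7 = 4/1.


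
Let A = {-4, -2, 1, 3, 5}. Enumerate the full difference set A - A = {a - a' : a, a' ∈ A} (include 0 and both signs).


A - A = {a - a' : a, a' ∈ A}.
Compute a - a' for each ordered pair (a, a'):
a = -4: -4--4=0, -4--2=-2, -4-1=-5, -4-3=-7, -4-5=-9
a = -2: -2--4=2, -2--2=0, -2-1=-3, -2-3=-5, -2-5=-7
a = 1: 1--4=5, 1--2=3, 1-1=0, 1-3=-2, 1-5=-4
a = 3: 3--4=7, 3--2=5, 3-1=2, 3-3=0, 3-5=-2
a = 5: 5--4=9, 5--2=7, 5-1=4, 5-3=2, 5-5=0
Collecting distinct values (and noting 0 appears from a-a):
A - A = {-9, -7, -5, -4, -3, -2, 0, 2, 3, 4, 5, 7, 9}
|A - A| = 13

A - A = {-9, -7, -5, -4, -3, -2, 0, 2, 3, 4, 5, 7, 9}


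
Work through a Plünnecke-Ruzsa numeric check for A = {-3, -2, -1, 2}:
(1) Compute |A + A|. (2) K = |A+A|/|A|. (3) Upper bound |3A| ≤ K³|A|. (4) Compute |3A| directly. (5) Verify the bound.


|A| = 4.
Step 1: Compute A + A by enumerating all 16 pairs.
A + A = {-6, -5, -4, -3, -2, -1, 0, 1, 4}, so |A + A| = 9.
Step 2: Doubling constant K = |A + A|/|A| = 9/4 = 9/4 ≈ 2.2500.
Step 3: Plünnecke-Ruzsa gives |3A| ≤ K³·|A| = (2.2500)³ · 4 ≈ 45.5625.
Step 4: Compute 3A = A + A + A directly by enumerating all triples (a,b,c) ∈ A³; |3A| = 14.
Step 5: Check 14 ≤ 45.5625? Yes ✓.

K = 9/4, Plünnecke-Ruzsa bound K³|A| ≈ 45.5625, |3A| = 14, inequality holds.


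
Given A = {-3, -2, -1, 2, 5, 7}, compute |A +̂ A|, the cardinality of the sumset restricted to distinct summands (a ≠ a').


Restricted sumset: A +̂ A = {a + a' : a ∈ A, a' ∈ A, a ≠ a'}.
Equivalently, take A + A and drop any sum 2a that is achievable ONLY as a + a for a ∈ A (i.e. sums representable only with equal summands).
Enumerate pairs (a, a') with a < a' (symmetric, so each unordered pair gives one sum; this covers all a ≠ a'):
  -3 + -2 = -5
  -3 + -1 = -4
  -3 + 2 = -1
  -3 + 5 = 2
  -3 + 7 = 4
  -2 + -1 = -3
  -2 + 2 = 0
  -2 + 5 = 3
  -2 + 7 = 5
  -1 + 2 = 1
  -1 + 5 = 4
  -1 + 7 = 6
  2 + 5 = 7
  2 + 7 = 9
  5 + 7 = 12
Collected distinct sums: {-5, -4, -3, -1, 0, 1, 2, 3, 4, 5, 6, 7, 9, 12}
|A +̂ A| = 14
(Reference bound: |A +̂ A| ≥ 2|A| - 3 for |A| ≥ 2, with |A| = 6 giving ≥ 9.)

|A +̂ A| = 14


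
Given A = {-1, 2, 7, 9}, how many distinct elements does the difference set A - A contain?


A - A = {a - a' : a, a' ∈ A}; |A| = 4.
Bounds: 2|A|-1 ≤ |A - A| ≤ |A|² - |A| + 1, i.e. 7 ≤ |A - A| ≤ 13.
Note: 0 ∈ A - A always (from a - a). The set is symmetric: if d ∈ A - A then -d ∈ A - A.
Enumerate nonzero differences d = a - a' with a > a' (then include -d):
Positive differences: {2, 3, 5, 7, 8, 10}
Full difference set: {0} ∪ (positive diffs) ∪ (negative diffs).
|A - A| = 1 + 2·6 = 13 (matches direct enumeration: 13).

|A - A| = 13


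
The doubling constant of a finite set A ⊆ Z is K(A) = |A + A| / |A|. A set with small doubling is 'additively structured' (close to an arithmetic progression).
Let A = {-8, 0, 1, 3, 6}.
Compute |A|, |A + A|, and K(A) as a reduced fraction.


|A| = 5.
Compute A + A by enumerating all 25 pairs.
A + A = {-16, -8, -7, -5, -2, 0, 1, 2, 3, 4, 6, 7, 9, 12}, so |A + A| = 14.
K = |A + A| / |A| = 14/5 (already in lowest terms) ≈ 2.8000.
Reference: AP of size 5 gives K = 9/5 ≈ 1.8000; a fully generic set of size 5 gives K ≈ 3.0000.

|A| = 5, |A + A| = 14, K = 14/5.


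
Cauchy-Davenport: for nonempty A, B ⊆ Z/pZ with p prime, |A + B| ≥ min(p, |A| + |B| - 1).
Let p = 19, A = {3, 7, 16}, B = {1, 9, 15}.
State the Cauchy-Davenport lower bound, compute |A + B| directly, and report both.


Cauchy-Davenport: |A + B| ≥ min(p, |A| + |B| - 1) for A, B nonempty in Z/pZ.
|A| = 3, |B| = 3, p = 19.
CD lower bound = min(19, 3 + 3 - 1) = min(19, 5) = 5.
Compute A + B mod 19 directly:
a = 3: 3+1=4, 3+9=12, 3+15=18
a = 7: 7+1=8, 7+9=16, 7+15=3
a = 16: 16+1=17, 16+9=6, 16+15=12
A + B = {3, 4, 6, 8, 12, 16, 17, 18}, so |A + B| = 8.
Verify: 8 ≥ 5? Yes ✓.

CD lower bound = 5, actual |A + B| = 8.


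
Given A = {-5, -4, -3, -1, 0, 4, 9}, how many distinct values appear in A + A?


A + A = {a + a' : a, a' ∈ A}; |A| = 7.
General bounds: 2|A| - 1 ≤ |A + A| ≤ |A|(|A|+1)/2, i.e. 13 ≤ |A + A| ≤ 28.
Lower bound 2|A|-1 is attained iff A is an arithmetic progression.
Enumerate sums a + a' for a ≤ a' (symmetric, so this suffices):
a = -5: -5+-5=-10, -5+-4=-9, -5+-3=-8, -5+-1=-6, -5+0=-5, -5+4=-1, -5+9=4
a = -4: -4+-4=-8, -4+-3=-7, -4+-1=-5, -4+0=-4, -4+4=0, -4+9=5
a = -3: -3+-3=-6, -3+-1=-4, -3+0=-3, -3+4=1, -3+9=6
a = -1: -1+-1=-2, -1+0=-1, -1+4=3, -1+9=8
a = 0: 0+0=0, 0+4=4, 0+9=9
a = 4: 4+4=8, 4+9=13
a = 9: 9+9=18
Distinct sums: {-10, -9, -8, -7, -6, -5, -4, -3, -2, -1, 0, 1, 3, 4, 5, 6, 8, 9, 13, 18}
|A + A| = 20

|A + A| = 20


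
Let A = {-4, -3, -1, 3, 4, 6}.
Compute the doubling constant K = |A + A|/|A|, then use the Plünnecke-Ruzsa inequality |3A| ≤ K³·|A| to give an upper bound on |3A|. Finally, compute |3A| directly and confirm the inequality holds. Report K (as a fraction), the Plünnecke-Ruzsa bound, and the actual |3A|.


|A| = 6.
Step 1: Compute A + A by enumerating all 36 pairs.
A + A = {-8, -7, -6, -5, -4, -2, -1, 0, 1, 2, 3, 5, 6, 7, 8, 9, 10, 12}, so |A + A| = 18.
Step 2: Doubling constant K = |A + A|/|A| = 18/6 = 18/6 ≈ 3.0000.
Step 3: Plünnecke-Ruzsa gives |3A| ≤ K³·|A| = (3.0000)³ · 6 ≈ 162.0000.
Step 4: Compute 3A = A + A + A directly by enumerating all triples (a,b,c) ∈ A³; |3A| = 30.
Step 5: Check 30 ≤ 162.0000? Yes ✓.

K = 18/6, Plünnecke-Ruzsa bound K³|A| ≈ 162.0000, |3A| = 30, inequality holds.


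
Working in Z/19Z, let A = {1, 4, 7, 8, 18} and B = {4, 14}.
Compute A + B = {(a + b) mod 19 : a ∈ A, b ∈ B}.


Work in Z/19Z: reduce every sum a + b modulo 19.
Enumerate all 10 pairs:
a = 1: 1+4=5, 1+14=15
a = 4: 4+4=8, 4+14=18
a = 7: 7+4=11, 7+14=2
a = 8: 8+4=12, 8+14=3
a = 18: 18+4=3, 18+14=13
Distinct residues collected: {2, 3, 5, 8, 11, 12, 13, 15, 18}
|A + B| = 9 (out of 19 total residues).

A + B = {2, 3, 5, 8, 11, 12, 13, 15, 18}


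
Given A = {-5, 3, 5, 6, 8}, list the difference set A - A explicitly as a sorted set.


A - A = {a - a' : a, a' ∈ A}.
Compute a - a' for each ordered pair (a, a'):
a = -5: -5--5=0, -5-3=-8, -5-5=-10, -5-6=-11, -5-8=-13
a = 3: 3--5=8, 3-3=0, 3-5=-2, 3-6=-3, 3-8=-5
a = 5: 5--5=10, 5-3=2, 5-5=0, 5-6=-1, 5-8=-3
a = 6: 6--5=11, 6-3=3, 6-5=1, 6-6=0, 6-8=-2
a = 8: 8--5=13, 8-3=5, 8-5=3, 8-6=2, 8-8=0
Collecting distinct values (and noting 0 appears from a-a):
A - A = {-13, -11, -10, -8, -5, -3, -2, -1, 0, 1, 2, 3, 5, 8, 10, 11, 13}
|A - A| = 17

A - A = {-13, -11, -10, -8, -5, -3, -2, -1, 0, 1, 2, 3, 5, 8, 10, 11, 13}


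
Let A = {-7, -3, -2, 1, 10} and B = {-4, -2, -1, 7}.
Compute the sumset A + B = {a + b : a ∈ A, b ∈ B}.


A + B = {a + b : a ∈ A, b ∈ B}.
Enumerate all |A|·|B| = 5·4 = 20 pairs (a, b) and collect distinct sums.
a = -7: -7+-4=-11, -7+-2=-9, -7+-1=-8, -7+7=0
a = -3: -3+-4=-7, -3+-2=-5, -3+-1=-4, -3+7=4
a = -2: -2+-4=-6, -2+-2=-4, -2+-1=-3, -2+7=5
a = 1: 1+-4=-3, 1+-2=-1, 1+-1=0, 1+7=8
a = 10: 10+-4=6, 10+-2=8, 10+-1=9, 10+7=17
Collecting distinct sums: A + B = {-11, -9, -8, -7, -6, -5, -4, -3, -1, 0, 4, 5, 6, 8, 9, 17}
|A + B| = 16

A + B = {-11, -9, -8, -7, -6, -5, -4, -3, -1, 0, 4, 5, 6, 8, 9, 17}


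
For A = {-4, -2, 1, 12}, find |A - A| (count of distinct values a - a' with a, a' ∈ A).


A - A = {a - a' : a, a' ∈ A}; |A| = 4.
Bounds: 2|A|-1 ≤ |A - A| ≤ |A|² - |A| + 1, i.e. 7 ≤ |A - A| ≤ 13.
Note: 0 ∈ A - A always (from a - a). The set is symmetric: if d ∈ A - A then -d ∈ A - A.
Enumerate nonzero differences d = a - a' with a > a' (then include -d):
Positive differences: {2, 3, 5, 11, 14, 16}
Full difference set: {0} ∪ (positive diffs) ∪ (negative diffs).
|A - A| = 1 + 2·6 = 13 (matches direct enumeration: 13).

|A - A| = 13


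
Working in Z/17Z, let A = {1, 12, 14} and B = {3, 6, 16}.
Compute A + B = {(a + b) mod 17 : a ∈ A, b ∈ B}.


Work in Z/17Z: reduce every sum a + b modulo 17.
Enumerate all 9 pairs:
a = 1: 1+3=4, 1+6=7, 1+16=0
a = 12: 12+3=15, 12+6=1, 12+16=11
a = 14: 14+3=0, 14+6=3, 14+16=13
Distinct residues collected: {0, 1, 3, 4, 7, 11, 13, 15}
|A + B| = 8 (out of 17 total residues).

A + B = {0, 1, 3, 4, 7, 11, 13, 15}


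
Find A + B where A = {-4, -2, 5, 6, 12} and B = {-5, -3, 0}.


A + B = {a + b : a ∈ A, b ∈ B}.
Enumerate all |A|·|B| = 5·3 = 15 pairs (a, b) and collect distinct sums.
a = -4: -4+-5=-9, -4+-3=-7, -4+0=-4
a = -2: -2+-5=-7, -2+-3=-5, -2+0=-2
a = 5: 5+-5=0, 5+-3=2, 5+0=5
a = 6: 6+-5=1, 6+-3=3, 6+0=6
a = 12: 12+-5=7, 12+-3=9, 12+0=12
Collecting distinct sums: A + B = {-9, -7, -5, -4, -2, 0, 1, 2, 3, 5, 6, 7, 9, 12}
|A + B| = 14

A + B = {-9, -7, -5, -4, -2, 0, 1, 2, 3, 5, 6, 7, 9, 12}


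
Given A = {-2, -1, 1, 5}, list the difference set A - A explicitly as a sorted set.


A - A = {a - a' : a, a' ∈ A}.
Compute a - a' for each ordered pair (a, a'):
a = -2: -2--2=0, -2--1=-1, -2-1=-3, -2-5=-7
a = -1: -1--2=1, -1--1=0, -1-1=-2, -1-5=-6
a = 1: 1--2=3, 1--1=2, 1-1=0, 1-5=-4
a = 5: 5--2=7, 5--1=6, 5-1=4, 5-5=0
Collecting distinct values (and noting 0 appears from a-a):
A - A = {-7, -6, -4, -3, -2, -1, 0, 1, 2, 3, 4, 6, 7}
|A - A| = 13

A - A = {-7, -6, -4, -3, -2, -1, 0, 1, 2, 3, 4, 6, 7}


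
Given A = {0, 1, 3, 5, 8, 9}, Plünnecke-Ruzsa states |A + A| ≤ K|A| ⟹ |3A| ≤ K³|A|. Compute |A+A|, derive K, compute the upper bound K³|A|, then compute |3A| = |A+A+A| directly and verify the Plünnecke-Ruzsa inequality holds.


|A| = 6.
Step 1: Compute A + A by enumerating all 36 pairs.
A + A = {0, 1, 2, 3, 4, 5, 6, 8, 9, 10, 11, 12, 13, 14, 16, 17, 18}, so |A + A| = 17.
Step 2: Doubling constant K = |A + A|/|A| = 17/6 = 17/6 ≈ 2.8333.
Step 3: Plünnecke-Ruzsa gives |3A| ≤ K³·|A| = (2.8333)³ · 6 ≈ 136.4722.
Step 4: Compute 3A = A + A + A directly by enumerating all triples (a,b,c) ∈ A³; |3A| = 28.
Step 5: Check 28 ≤ 136.4722? Yes ✓.

K = 17/6, Plünnecke-Ruzsa bound K³|A| ≈ 136.4722, |3A| = 28, inequality holds.


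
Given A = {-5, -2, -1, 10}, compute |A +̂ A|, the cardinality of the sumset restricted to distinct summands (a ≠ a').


Restricted sumset: A +̂ A = {a + a' : a ∈ A, a' ∈ A, a ≠ a'}.
Equivalently, take A + A and drop any sum 2a that is achievable ONLY as a + a for a ∈ A (i.e. sums representable only with equal summands).
Enumerate pairs (a, a') with a < a' (symmetric, so each unordered pair gives one sum; this covers all a ≠ a'):
  -5 + -2 = -7
  -5 + -1 = -6
  -5 + 10 = 5
  -2 + -1 = -3
  -2 + 10 = 8
  -1 + 10 = 9
Collected distinct sums: {-7, -6, -3, 5, 8, 9}
|A +̂ A| = 6
(Reference bound: |A +̂ A| ≥ 2|A| - 3 for |A| ≥ 2, with |A| = 4 giving ≥ 5.)

|A +̂ A| = 6


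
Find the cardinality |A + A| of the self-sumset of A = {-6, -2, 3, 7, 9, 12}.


A + A = {a + a' : a, a' ∈ A}; |A| = 6.
General bounds: 2|A| - 1 ≤ |A + A| ≤ |A|(|A|+1)/2, i.e. 11 ≤ |A + A| ≤ 21.
Lower bound 2|A|-1 is attained iff A is an arithmetic progression.
Enumerate sums a + a' for a ≤ a' (symmetric, so this suffices):
a = -6: -6+-6=-12, -6+-2=-8, -6+3=-3, -6+7=1, -6+9=3, -6+12=6
a = -2: -2+-2=-4, -2+3=1, -2+7=5, -2+9=7, -2+12=10
a = 3: 3+3=6, 3+7=10, 3+9=12, 3+12=15
a = 7: 7+7=14, 7+9=16, 7+12=19
a = 9: 9+9=18, 9+12=21
a = 12: 12+12=24
Distinct sums: {-12, -8, -4, -3, 1, 3, 5, 6, 7, 10, 12, 14, 15, 16, 18, 19, 21, 24}
|A + A| = 18

|A + A| = 18


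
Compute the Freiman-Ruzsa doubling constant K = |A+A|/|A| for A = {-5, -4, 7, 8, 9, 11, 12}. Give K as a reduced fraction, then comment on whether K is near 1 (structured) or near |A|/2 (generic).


|A| = 7.
Compute A + A by enumerating all 49 pairs.
A + A = {-10, -9, -8, 2, 3, 4, 5, 6, 7, 8, 14, 15, 16, 17, 18, 19, 20, 21, 22, 23, 24}, so |A + A| = 21.
K = |A + A| / |A| = 21/7 = 3/1 ≈ 3.0000.
Reference: AP of size 7 gives K = 13/7 ≈ 1.8571; a fully generic set of size 7 gives K ≈ 4.0000.

|A| = 7, |A + A| = 21, K = 21/7 = 3/1.


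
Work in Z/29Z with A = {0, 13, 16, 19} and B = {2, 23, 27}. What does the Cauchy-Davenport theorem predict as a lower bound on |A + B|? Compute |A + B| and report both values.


Cauchy-Davenport: |A + B| ≥ min(p, |A| + |B| - 1) for A, B nonempty in Z/pZ.
|A| = 4, |B| = 3, p = 29.
CD lower bound = min(29, 4 + 3 - 1) = min(29, 6) = 6.
Compute A + B mod 29 directly:
a = 0: 0+2=2, 0+23=23, 0+27=27
a = 13: 13+2=15, 13+23=7, 13+27=11
a = 16: 16+2=18, 16+23=10, 16+27=14
a = 19: 19+2=21, 19+23=13, 19+27=17
A + B = {2, 7, 10, 11, 13, 14, 15, 17, 18, 21, 23, 27}, so |A + B| = 12.
Verify: 12 ≥ 6? Yes ✓.

CD lower bound = 6, actual |A + B| = 12.


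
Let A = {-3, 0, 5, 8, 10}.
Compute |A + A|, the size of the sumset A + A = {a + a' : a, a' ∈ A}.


A + A = {a + a' : a, a' ∈ A}; |A| = 5.
General bounds: 2|A| - 1 ≤ |A + A| ≤ |A|(|A|+1)/2, i.e. 9 ≤ |A + A| ≤ 15.
Lower bound 2|A|-1 is attained iff A is an arithmetic progression.
Enumerate sums a + a' for a ≤ a' (symmetric, so this suffices):
a = -3: -3+-3=-6, -3+0=-3, -3+5=2, -3+8=5, -3+10=7
a = 0: 0+0=0, 0+5=5, 0+8=8, 0+10=10
a = 5: 5+5=10, 5+8=13, 5+10=15
a = 8: 8+8=16, 8+10=18
a = 10: 10+10=20
Distinct sums: {-6, -3, 0, 2, 5, 7, 8, 10, 13, 15, 16, 18, 20}
|A + A| = 13

|A + A| = 13
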